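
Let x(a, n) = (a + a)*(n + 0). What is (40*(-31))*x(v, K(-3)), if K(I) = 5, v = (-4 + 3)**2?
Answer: -12400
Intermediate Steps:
v = 1 (v = (-1)**2 = 1)
x(a, n) = 2*a*n (x(a, n) = (2*a)*n = 2*a*n)
(40*(-31))*x(v, K(-3)) = (40*(-31))*(2*1*5) = -1240*10 = -12400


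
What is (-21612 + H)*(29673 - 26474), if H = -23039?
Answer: -142838549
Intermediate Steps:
(-21612 + H)*(29673 - 26474) = (-21612 - 23039)*(29673 - 26474) = -44651*3199 = -142838549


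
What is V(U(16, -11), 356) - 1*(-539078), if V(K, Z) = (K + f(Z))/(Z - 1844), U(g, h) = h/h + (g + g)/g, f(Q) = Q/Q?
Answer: 200537015/372 ≈ 5.3908e+5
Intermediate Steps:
f(Q) = 1
U(g, h) = 3 (U(g, h) = 1 + (2*g)/g = 1 + 2 = 3)
V(K, Z) = (1 + K)/(-1844 + Z) (V(K, Z) = (K + 1)/(Z - 1844) = (1 + K)/(-1844 + Z))
V(U(16, -11), 356) - 1*(-539078) = (1 + 3)/(-1844 + 356) - 1*(-539078) = 4/(-1488) + 539078 = -1/1488*4 + 539078 = -1/372 + 539078 = 200537015/372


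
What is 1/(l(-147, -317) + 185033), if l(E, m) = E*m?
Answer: 1/231632 ≈ 4.3172e-6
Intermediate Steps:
1/(l(-147, -317) + 185033) = 1/(-147*(-317) + 185033) = 1/(46599 + 185033) = 1/231632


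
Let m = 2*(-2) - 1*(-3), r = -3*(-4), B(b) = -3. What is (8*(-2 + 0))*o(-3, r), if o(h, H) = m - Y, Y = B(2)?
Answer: -32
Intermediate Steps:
r = 12
Y = -3
m = -1 (m = -4 + 3 = -1)
o(h, H) = 2 (o(h, H) = -1 - 1*(-3) = -1 + 3 = 2)
(8*(-2 + 0))*o(-3, r) = (8*(-2 + 0))*2 = (8*(-2))*2 = -16*2 = -32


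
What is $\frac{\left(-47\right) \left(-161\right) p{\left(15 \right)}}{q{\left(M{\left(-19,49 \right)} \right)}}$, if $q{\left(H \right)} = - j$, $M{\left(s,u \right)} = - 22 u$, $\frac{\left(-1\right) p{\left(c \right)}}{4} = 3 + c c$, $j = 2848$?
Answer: $\frac{431319}{178} \approx 2423.1$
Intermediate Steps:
$p{\left(c \right)} = -12 - 4 c^{2}$ ($p{\left(c \right)} = - 4 \left(3 + c c\right) = - 4 \left(3 + c^{2}\right) = -12 - 4 c^{2}$)
$q{\left(H \right)} = -2848$ ($q{\left(H \right)} = \left(-1\right) 2848 = -2848$)
$\frac{\left(-47\right) \left(-161\right) p{\left(15 \right)}}{q{\left(M{\left(-19,49 \right)} \right)}} = \frac{\left(-47\right) \left(-161\right) \left(-12 - 4 \cdot 15^{2}\right)}{-2848} = 7567 \left(-12 - 900\right) \left(- \frac{1}{2848}\right) = 7567 \left(-912\right) \left(- \frac{1}{2848}\right) = \left(-6901104\right) \left(- \frac{1}{2848}\right) = \frac{431319}{178}$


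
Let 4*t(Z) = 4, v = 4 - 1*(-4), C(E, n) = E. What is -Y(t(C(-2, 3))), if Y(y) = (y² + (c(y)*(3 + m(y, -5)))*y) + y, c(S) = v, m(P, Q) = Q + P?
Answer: 6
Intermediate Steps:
m(P, Q) = P + Q
v = 8 (v = 4 + 4 = 8)
c(S) = 8
t(Z) = 1 (t(Z) = (¼)*4 = 1)
Y(y) = y + y² + y*(-16 + 8*y) (Y(y) = (y² + (8*(3 + (y - 5)))*y) + y = (y² + (8*(3 + (-5 + y)))*y) + y = (y² + (8*(-2 + y))*y) + y = (y² + (-16 + 8*y)*y) + y = (y² + y*(-16 + 8*y)) + y = y + y² + y*(-16 + 8*y))
-Y(t(C(-2, 3))) = -3*(-5 + 3*1) = -3*(-5 + 3) = -3*(-2) = -1*(-6) = 6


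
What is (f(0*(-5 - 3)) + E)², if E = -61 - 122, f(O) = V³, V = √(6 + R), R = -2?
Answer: 30625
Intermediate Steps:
V = 2 (V = √(6 - 2) = √4 = 2)
f(O) = 8 (f(O) = 2³ = 8)
E = -183
(f(0*(-5 - 3)) + E)² = (8 - 183)² = (-175)² = 30625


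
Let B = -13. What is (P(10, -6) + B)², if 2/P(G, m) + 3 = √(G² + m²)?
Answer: 2706569/16129 - 13160*√34/16129 ≈ 163.05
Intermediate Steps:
P(G, m) = 2/(-3 + √(G² + m²))
(P(10, -6) + B)² = (2/(-3 + √(10² + (-6)²)) - 13)² = (2/(-3 + √(100 + 36)) - 13)² = (2/(-3 + √136) - 13)² = (2/(-3 + 2*√34) - 13)² = (-13 + 2/(-3 + 2*√34))²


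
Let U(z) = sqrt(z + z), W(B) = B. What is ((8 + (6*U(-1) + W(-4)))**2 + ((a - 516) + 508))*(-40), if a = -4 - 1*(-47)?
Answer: 840 - 1920*I*sqrt(2) ≈ 840.0 - 2715.3*I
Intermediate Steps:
a = 43 (a = -4 + 47 = 43)
U(z) = sqrt(2)*sqrt(z) (U(z) = sqrt(2*z) = sqrt(2)*sqrt(z))
((8 + (6*U(-1) + W(-4)))**2 + ((a - 516) + 508))*(-40) = ((8 + (6*(sqrt(2)*sqrt(-1)) - 4))**2 + ((43 - 516) + 508))*(-40) = ((8 + (6*(sqrt(2)*I) - 4))**2 + (-473 + 508))*(-40) = ((8 + (6*(I*sqrt(2)) - 4))**2 + 35)*(-40) = ((8 + (6*I*sqrt(2) - 4))**2 + 35)*(-40) = ((8 + (-4 + 6*I*sqrt(2)))**2 + 35)*(-40) = ((4 + 6*I*sqrt(2))**2 + 35)*(-40) = (35 + (4 + 6*I*sqrt(2))**2)*(-40) = -1400 - 40*(4 + 6*I*sqrt(2))**2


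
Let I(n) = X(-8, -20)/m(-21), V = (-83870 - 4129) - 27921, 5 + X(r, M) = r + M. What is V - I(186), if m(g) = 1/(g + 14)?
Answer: -116151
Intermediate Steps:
X(r, M) = -5 + M + r (X(r, M) = -5 + (r + M) = -5 + (M + r) = -5 + M + r)
m(g) = 1/(14 + g)
V = -115920 (V = -87999 - 27921 = -115920)
I(n) = 231 (I(n) = (-5 - 20 - 8)/(1/(14 - 21)) = -33/(1/(-7)) = -33/(-1/7) = -33*(-7) = 231)
V - I(186) = -115920 - 1*231 = -115920 - 231 = -116151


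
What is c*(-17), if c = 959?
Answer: -16303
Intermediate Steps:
c*(-17) = 959*(-17) = -16303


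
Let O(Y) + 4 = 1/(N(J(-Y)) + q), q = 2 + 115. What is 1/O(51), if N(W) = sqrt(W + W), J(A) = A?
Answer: (-sqrt(102) + 117*I)/(-467*I + 4*sqrt(102)) ≈ -0.25053 + 4.5965e-5*I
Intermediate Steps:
q = 117
N(W) = sqrt(2)*sqrt(W) (N(W) = sqrt(2*W) = sqrt(2)*sqrt(W))
O(Y) = -4 + 1/(117 + sqrt(2)*sqrt(-Y)) (O(Y) = -4 + 1/(sqrt(2)*sqrt(-Y) + 117) = -4 + 1/(117 + sqrt(2)*sqrt(-Y)))
1/O(51) = 1/((-467 - 4*sqrt(2)*sqrt(-1*51))/(117 + sqrt(2)*sqrt(-1*51))) = 1/((-467 - 4*sqrt(2)*sqrt(-51))/(117 + sqrt(2)*sqrt(-51))) = 1/((-467 - 4*sqrt(2)*I*sqrt(51))/(117 + sqrt(2)*(I*sqrt(51)))) = 1/((-467 - 4*I*sqrt(102))/(117 + I*sqrt(102))) = (117 + I*sqrt(102))/(-467 - 4*I*sqrt(102))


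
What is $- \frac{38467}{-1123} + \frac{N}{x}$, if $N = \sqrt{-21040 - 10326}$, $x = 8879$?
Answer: $\frac{38467}{1123} + \frac{i \sqrt{31366}}{8879} \approx 34.254 + 0.019946 i$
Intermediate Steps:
$N = i \sqrt{31366}$ ($N = \sqrt{-31366} = i \sqrt{31366} \approx 177.1 i$)
$- \frac{38467}{-1123} + \frac{N}{x} = - \frac{38467}{-1123} + \frac{i \sqrt{31366}}{8879} = \left(-38467\right) \left(- \frac{1}{1123}\right) + i \sqrt{31366} \cdot \frac{1}{8879} = \frac{38467}{1123} + \frac{i \sqrt{31366}}{8879}$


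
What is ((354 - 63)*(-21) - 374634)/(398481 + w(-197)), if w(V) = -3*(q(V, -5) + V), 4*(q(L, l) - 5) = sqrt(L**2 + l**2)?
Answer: -135056851080/141552415471 - 253830*sqrt(38834)/141552415471 ≈ -0.95446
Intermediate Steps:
q(L, l) = 5 + sqrt(L**2 + l**2)/4
w(V) = -15 - 3*V - 3*sqrt(25 + V**2)/4 (w(V) = -3*((5 + sqrt(V**2 + (-5)**2)/4) + V) = -3*((5 + sqrt(V**2 + 25)/4) + V) = -3*((5 + sqrt(25 + V**2)/4) + V) = -3*(5 + V + sqrt(25 + V**2)/4) = -15 - 3*V - 3*sqrt(25 + V**2)/4)
((354 - 63)*(-21) - 374634)/(398481 + w(-197)) = ((354 - 63)*(-21) - 374634)/(398481 + (-15 - 3*(-197) - 3*sqrt(25 + (-197)**2)/4)) = (291*(-21) - 374634)/(398481 + (-15 + 591 - 3*sqrt(25 + 38809)/4)) = (-6111 - 374634)/(398481 + (-15 + 591 - 3*sqrt(38834)/4)) = -380745/(398481 + (576 - 3*sqrt(38834)/4)) = -380745/(399057 - 3*sqrt(38834)/4)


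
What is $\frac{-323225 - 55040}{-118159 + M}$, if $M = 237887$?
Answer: $- \frac{378265}{119728} \approx -3.1594$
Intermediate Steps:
$\frac{-323225 - 55040}{-118159 + M} = \frac{-323225 - 55040}{-118159 + 237887} = - \frac{378265}{119728}$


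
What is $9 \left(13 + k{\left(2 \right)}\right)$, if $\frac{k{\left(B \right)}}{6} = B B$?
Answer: $333$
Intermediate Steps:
$k{\left(B \right)} = 6 B^{2}$ ($k{\left(B \right)} = 6 B B = 6 B^{2}$)
$9 \left(13 + k{\left(2 \right)}\right) = 9 \left(13 + 6 \cdot 2^{2}\right) = 9 \left(13 + 6 \cdot 4\right) = 9 \left(13 + 24\right) = 9 \cdot 37 = 333$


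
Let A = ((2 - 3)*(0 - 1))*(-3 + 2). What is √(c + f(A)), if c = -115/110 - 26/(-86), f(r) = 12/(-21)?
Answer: I*√57644510/6622 ≈ 1.1465*I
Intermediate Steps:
A = -1 (A = -1*(-1)*(-1) = 1*(-1) = -1)
f(r) = -4/7 (f(r) = 12*(-1/21) = -4/7)
c = -703/946 (c = -115*1/110 - 26*(-1/86) = -23/22 + 13/43 = -703/946 ≈ -0.74313)
√(c + f(A)) = √(-703/946 - 4/7) = √(-8705/6622) = I*√57644510/6622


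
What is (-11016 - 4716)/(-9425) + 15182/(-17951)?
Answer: 4803958/5834075 ≈ 0.82343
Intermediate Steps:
(-11016 - 4716)/(-9425) + 15182/(-17951) = -15732*(-1/9425) + 15182*(-1/17951) = 15732/9425 - 15182/17951 = 4803958/5834075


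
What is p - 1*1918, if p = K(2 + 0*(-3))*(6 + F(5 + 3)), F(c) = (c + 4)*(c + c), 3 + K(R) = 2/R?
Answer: -2314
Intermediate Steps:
K(R) = -3 + 2/R
F(c) = 2*c*(4 + c) (F(c) = (4 + c)*(2*c) = 2*c*(4 + c))
p = -396 (p = (-3 + 2/(2 + 0*(-3)))*(6 + 2*(5 + 3)*(4 + (5 + 3))) = (-3 + 2/(2 + 0))*(6 + 2*8*(4 + 8)) = (-3 + 2/2)*(6 + 2*8*12) = (-3 + 2*(1/2))*(6 + 192) = (-3 + 1)*198 = -2*198 = -396)
p - 1*1918 = -396 - 1*1918 = -396 - 1918 = -2314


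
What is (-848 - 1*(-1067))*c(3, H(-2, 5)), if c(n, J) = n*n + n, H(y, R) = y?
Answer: 2628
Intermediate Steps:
c(n, J) = n + n**2 (c(n, J) = n**2 + n = n + n**2)
(-848 - 1*(-1067))*c(3, H(-2, 5)) = (-848 - 1*(-1067))*(3*(1 + 3)) = (-848 + 1067)*(3*4) = 219*12 = 2628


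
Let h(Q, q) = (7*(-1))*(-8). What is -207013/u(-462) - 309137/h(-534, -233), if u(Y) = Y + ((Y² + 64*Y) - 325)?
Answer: -56611176921/10252984 ≈ -5521.4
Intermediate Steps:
u(Y) = -325 + Y² + 65*Y (u(Y) = Y + (-325 + Y² + 64*Y) = -325 + Y² + 65*Y)
h(Q, q) = 56 (h(Q, q) = -7*(-8) = 56)
-207013/u(-462) - 309137/h(-534, -233) = -207013/(-325 + (-462)² + 65*(-462)) - 309137/56 = -207013/(-325 + 213444 - 30030) - 309137*1/56 = -207013/183089 - 309137/56 = -56611176921/10252984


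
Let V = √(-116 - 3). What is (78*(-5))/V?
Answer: 390*I*√119/119 ≈ 35.751*I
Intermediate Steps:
V = I*√119 (V = √(-119) = I*√119 ≈ 10.909*I)
(78*(-5))/V = (78*(-5))/((I*√119)) = -(-390)*I*√119/119 = 390*I*√119/119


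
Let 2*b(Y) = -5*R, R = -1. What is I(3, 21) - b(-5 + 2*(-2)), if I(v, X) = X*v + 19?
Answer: 159/2 ≈ 79.500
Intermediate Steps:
I(v, X) = 19 + X*v
b(Y) = 5/2 (b(Y) = (-5*(-1))/2 = (½)*5 = 5/2)
I(3, 21) - b(-5 + 2*(-2)) = (19 + 21*3) - 1*5/2 = (19 + 63) - 5/2 = 82 - 5/2 = 159/2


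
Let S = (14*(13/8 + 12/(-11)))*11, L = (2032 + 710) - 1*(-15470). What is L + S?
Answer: 73177/4 ≈ 18294.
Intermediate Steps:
L = 18212 (L = 2742 + 15470 = 18212)
S = 329/4 (S = (14*(13*(⅛) + 12*(-1/11)))*11 = (14*(13/8 - 12/11))*11 = (14*(47/88))*11 = (329/44)*11 = 329/4 ≈ 82.250)
L + S = 18212 + 329/4 = 73177/4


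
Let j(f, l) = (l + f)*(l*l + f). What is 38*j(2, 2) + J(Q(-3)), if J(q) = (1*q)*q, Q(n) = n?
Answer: 921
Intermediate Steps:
j(f, l) = (f + l)*(f + l²) (j(f, l) = (f + l)*(l² + f) = (f + l)*(f + l²))
J(q) = q² (J(q) = q*q = q²)
38*j(2, 2) + J(Q(-3)) = 38*(2² + 2³ + 2*2 + 2*2²) + (-3)² = 38*(4 + 8 + 4 + 2*4) + 9 = 38*(4 + 8 + 4 + 8) + 9 = 38*24 + 9 = 912 + 9 = 921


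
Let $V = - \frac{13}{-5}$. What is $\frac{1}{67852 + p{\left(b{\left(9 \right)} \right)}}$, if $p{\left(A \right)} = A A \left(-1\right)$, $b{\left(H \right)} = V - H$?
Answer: $\frac{25}{1695276} \approx 1.4747 \cdot 10^{-5}$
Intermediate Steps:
$V = \frac{13}{5}$ ($V = \left(-13\right) \left(- \frac{1}{5}\right) = \frac{13}{5} \approx 2.6$)
$b{\left(H \right)} = \frac{13}{5} - H$
$p{\left(A \right)} = - A^{2}$ ($p{\left(A \right)} = A^{2} \left(-1\right) = - A^{2}$)
$\frac{1}{67852 + p{\left(b{\left(9 \right)} \right)}} = \frac{1}{67852 - \left(\frac{13}{5} - 9\right)^{2}} = \frac{1}{67852 - \left(- \frac{32}{5}\right)^{2}} = \frac{1}{67852 - \frac{1024}{25}} = \frac{1}{\frac{1695276}{25}} = \frac{25}{1695276}$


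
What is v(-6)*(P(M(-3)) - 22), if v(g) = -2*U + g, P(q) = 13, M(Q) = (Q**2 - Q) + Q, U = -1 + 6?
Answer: 144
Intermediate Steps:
U = 5
M(Q) = Q**2
v(g) = -10 + g (v(g) = -2*5 + g = -10 + g)
v(-6)*(P(M(-3)) - 22) = (-10 - 6)*(13 - 22) = -16*(-9) = 144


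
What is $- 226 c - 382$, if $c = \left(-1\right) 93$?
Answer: $20636$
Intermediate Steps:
$c = -93$
$- 226 c - 382 = \left(-226\right) \left(-93\right) - 382 = 21018 - 382 = 20636$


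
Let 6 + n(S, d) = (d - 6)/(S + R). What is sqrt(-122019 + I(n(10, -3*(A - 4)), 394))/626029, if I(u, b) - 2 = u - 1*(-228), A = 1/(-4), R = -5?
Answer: I*sqrt(12179365)/6260290 ≈ 0.00055747*I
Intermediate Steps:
A = -1/4 ≈ -0.25000
n(S, d) = -6 + (-6 + d)/(-5 + S) (n(S, d) = -6 + (d - 6)/(S - 5) = -6 + (-6 + d)/(-5 + S))
I(u, b) = 230 + u (I(u, b) = 2 + (u - 1*(-228)) = 2 + (u + 228) = 2 + (228 + u) = 230 + u)
sqrt(-122019 + I(n(10, -3*(A - 4)), 394))/626029 = sqrt(-122019 + (230 + (24 - 3*(-1/4 - 4) - 6*10)/(-5 + 10)))/626029 = sqrt(-122019 + (230 + (24 - 3*(-17/4) - 60)/5))*(1/626029) = sqrt(-122019 + (230 + (24 + 51/4 - 60)/5))*(1/626029) = sqrt(-122019 + (230 + (1/5)*(-93/4)))*(1/626029) = sqrt(-122019 + (230 - 93/20))*(1/626029) = sqrt(-122019 + 4507/20)*(1/626029) = sqrt(-2435873/20)*(1/626029) = (I*sqrt(12179365)/10)*(1/626029) = I*sqrt(12179365)/6260290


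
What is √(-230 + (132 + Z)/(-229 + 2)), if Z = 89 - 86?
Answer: 19*I*√32915/227 ≈ 15.185*I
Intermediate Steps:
Z = 3
√(-230 + (132 + Z)/(-229 + 2)) = √(-230 + (132 + 3)/(-229 + 2)) = √(-230 + 135/(-227)) = √(-230 + 135*(-1/227)) = √(-230 - 135/227) = √(-52345/227) = 19*I*√32915/227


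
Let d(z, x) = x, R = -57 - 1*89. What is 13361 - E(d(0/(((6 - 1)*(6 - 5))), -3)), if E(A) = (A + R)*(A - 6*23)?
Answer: -7648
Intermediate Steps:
R = -146 (R = -57 - 89 = -146)
E(A) = (-146 + A)*(-138 + A) (E(A) = (A - 146)*(A - 6*23) = (-146 + A)*(A - 138) = (-146 + A)*(-138 + A))
13361 - E(d(0/(((6 - 1)*(6 - 5))), -3)) = 13361 - (20148 + (-3)**2 - 284*(-3)) = 13361 - (20148 + 9 + 852) = 13361 - 1*21009 = 13361 - 21009 = -7648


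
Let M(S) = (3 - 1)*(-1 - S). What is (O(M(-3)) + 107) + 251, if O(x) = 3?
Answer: 361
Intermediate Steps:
M(S) = -2 - 2*S (M(S) = 2*(-1 - S) = -2 - 2*S)
(O(M(-3)) + 107) + 251 = (3 + 107) + 251 = 110 + 251 = 361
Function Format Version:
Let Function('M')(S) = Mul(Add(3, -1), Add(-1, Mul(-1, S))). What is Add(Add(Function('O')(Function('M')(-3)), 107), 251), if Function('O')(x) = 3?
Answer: 361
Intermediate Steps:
Function('M')(S) = Add(-2, Mul(-2, S)) (Function('M')(S) = Mul(2, Add(-1, Mul(-1, S))) = Add(-2, Mul(-2, S)))
Add(Add(Function('O')(Function('M')(-3)), 107), 251) = Add(Add(3, 107), 251) = Add(110, 251) = 361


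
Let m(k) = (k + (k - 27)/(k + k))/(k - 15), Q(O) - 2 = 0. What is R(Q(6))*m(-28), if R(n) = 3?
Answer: 4539/2408 ≈ 1.8850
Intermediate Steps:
Q(O) = 2 (Q(O) = 2 + 0 = 2)
m(k) = (k + (-27 + k)/(2*k))/(-15 + k) (m(k) = (k + (-27 + k)/((2*k)))/(-15 + k) = (k + (-27 + k)*(1/(2*k)))/(-15 + k) = (k + (-27 + k)/(2*k))/(-15 + k))
R(Q(6))*m(-28) = 3*((½)*(-27 - 28 + 2*(-28)²)/(-28*(-15 - 28))) = 3*((½)*(-1/28)*(-27 - 28 + 2*784)/(-43)) = 3*((½)*(-1/28)*(-1/43)*(-27 - 28 + 1568)) = 3*((½)*(-1/28)*(-1/43)*1513) = 3*(1513/2408) = 4539/2408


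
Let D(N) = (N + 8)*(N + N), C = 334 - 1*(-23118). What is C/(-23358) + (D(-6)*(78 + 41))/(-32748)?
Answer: -29220652/31871991 ≈ -0.91681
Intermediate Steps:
C = 23452 (C = 334 + 23118 = 23452)
D(N) = 2*N*(8 + N) (D(N) = (8 + N)*(2*N) = 2*N*(8 + N))
C/(-23358) + (D(-6)*(78 + 41))/(-32748) = 23452/(-23358) + ((2*(-6)*(8 - 6))*(78 + 41))/(-32748) = 23452*(-1/23358) + ((2*(-6)*2)*119)*(-1/32748) = -11726/11679 - 24*119*(-1/32748) = -11726/11679 - 2856*(-1/32748) = -11726/11679 + 238/2729 = -29220652/31871991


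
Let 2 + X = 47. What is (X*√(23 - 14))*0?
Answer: 0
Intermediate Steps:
X = 45 (X = -2 + 47 = 45)
(X*√(23 - 14))*0 = (45*√(23 - 14))*0 = (45*√9)*0 = (45*3)*0 = 135*0 = 0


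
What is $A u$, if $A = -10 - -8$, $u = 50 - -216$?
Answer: $-532$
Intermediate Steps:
$u = 266$ ($u = 50 + 216 = 266$)
$A = -2$ ($A = -10 + 8 = -2$)
$A u = \left(-2\right) 266 = -532$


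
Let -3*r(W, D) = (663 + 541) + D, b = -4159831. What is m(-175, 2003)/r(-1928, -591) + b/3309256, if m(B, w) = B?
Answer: -812617003/2028573928 ≈ -0.40059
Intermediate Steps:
r(W, D) = -1204/3 - D/3 (r(W, D) = -((663 + 541) + D)/3 = -(1204 + D)/3 = -1204/3 - D/3)
m(-175, 2003)/r(-1928, -591) + b/3309256 = -175/(-1204/3 - ⅓*(-591)) - 4159831/3309256 = -175/(-1204/3 + 197) - 4159831*1/3309256 = -175/(-613/3) - 4159831/3309256 = -175*(-3/613) - 4159831/3309256 = 525/613 - 4159831/3309256 = -812617003/2028573928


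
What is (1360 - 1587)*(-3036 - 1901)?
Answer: 1120699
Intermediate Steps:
(1360 - 1587)*(-3036 - 1901) = -227*(-4937) = 1120699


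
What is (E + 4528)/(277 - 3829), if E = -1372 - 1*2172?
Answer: -41/148 ≈ -0.27703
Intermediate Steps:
E = -3544 (E = -1372 - 2172 = -3544)
(E + 4528)/(277 - 3829) = (-3544 + 4528)/(277 - 3829) = 984/(-3552) = 984*(-1/3552) = -41/148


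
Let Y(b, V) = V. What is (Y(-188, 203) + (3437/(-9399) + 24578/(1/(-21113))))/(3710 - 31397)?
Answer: 4877283131726/260230113 ≈ 18742.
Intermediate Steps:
(Y(-188, 203) + (3437/(-9399) + 24578/(1/(-21113))))/(3710 - 31397) = (203 + (3437/(-9399) + 24578/(1/(-21113))))/(3710 - 31397) = (203 + (3437*(-1/9399) + 24578/(-1/21113)))/(-27687) = (203 + (-3437/9399 + 24578*(-21113)))*(-1/27687) = (203 + (-3437/9399 - 518915314))*(-1/27687) = (203 - 4877285039723/9399)*(-1/27687) = -4877283131726/9399*(-1/27687) = 4877283131726/260230113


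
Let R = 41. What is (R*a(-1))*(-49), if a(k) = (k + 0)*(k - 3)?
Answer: -8036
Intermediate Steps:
a(k) = k*(-3 + k)
(R*a(-1))*(-49) = (41*(-(-3 - 1)))*(-49) = (41*(-1*(-4)))*(-49) = (41*4)*(-49) = 164*(-49) = -8036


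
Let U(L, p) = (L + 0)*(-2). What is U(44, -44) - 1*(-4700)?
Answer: 4612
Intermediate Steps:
U(L, p) = -2*L (U(L, p) = L*(-2) = -2*L)
U(44, -44) - 1*(-4700) = -2*44 - 1*(-4700) = -88 + 4700 = 4612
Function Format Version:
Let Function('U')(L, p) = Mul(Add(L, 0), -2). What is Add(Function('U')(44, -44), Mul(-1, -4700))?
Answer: 4612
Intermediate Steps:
Function('U')(L, p) = Mul(-2, L) (Function('U')(L, p) = Mul(L, -2) = Mul(-2, L))
Add(Function('U')(44, -44), Mul(-1, -4700)) = Add(Mul(-2, 44), Mul(-1, -4700)) = Add(-88, 4700) = 4612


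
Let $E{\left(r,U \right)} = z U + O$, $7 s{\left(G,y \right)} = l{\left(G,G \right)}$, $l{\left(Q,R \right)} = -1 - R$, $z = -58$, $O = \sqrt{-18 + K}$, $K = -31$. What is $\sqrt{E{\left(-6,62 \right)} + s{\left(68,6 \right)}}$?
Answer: $\frac{\sqrt{-176687 + 343 i}}{7} \approx 0.058286 + 60.049 i$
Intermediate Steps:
$O = 7 i$ ($O = \sqrt{-18 - 31} = \sqrt{-49} = 7 i \approx 7.0 i$)
$s{\left(G,y \right)} = - \frac{1}{7} - \frac{G}{7}$ ($s{\left(G,y \right)} = \frac{-1 - G}{7} = - \frac{1}{7} - \frac{G}{7}$)
$E{\left(r,U \right)} = - 58 U + 7 i$
$\sqrt{E{\left(-6,62 \right)} + s{\left(68,6 \right)}} = \sqrt{\left(\left(-58\right) 62 + 7 i\right) - \frac{69}{7}} = \sqrt{\left(-3596 + 7 i\right) - \frac{69}{7}} = \sqrt{- \frac{25241}{7} + 7 i}$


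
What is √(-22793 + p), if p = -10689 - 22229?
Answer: I*√55711 ≈ 236.03*I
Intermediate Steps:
p = -32918
√(-22793 + p) = √(-22793 - 32918) = √(-55711) = I*√55711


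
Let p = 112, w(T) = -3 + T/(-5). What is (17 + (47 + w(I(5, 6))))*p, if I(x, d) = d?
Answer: 33488/5 ≈ 6697.6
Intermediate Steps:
w(T) = -3 - T/5 (w(T) = -3 + T*(-⅕) = -3 - T/5)
(17 + (47 + w(I(5, 6))))*p = (17 + (47 + (-3 - ⅕*6)))*112 = (17 + (47 + (-3 - 6/5)))*112 = (17 + (47 - 21/5))*112 = (17 + 214/5)*112 = (299/5)*112 = 33488/5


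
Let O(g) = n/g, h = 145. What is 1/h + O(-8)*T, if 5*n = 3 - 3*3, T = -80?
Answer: -1739/145 ≈ -11.993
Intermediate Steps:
n = -6/5 (n = (3 - 3*3)/5 = (3 - 9)/5 = (⅕)*(-6) = -6/5 ≈ -1.2000)
O(g) = -6/(5*g)
1/h + O(-8)*T = 1/145 - 6/5/(-8)*(-80) = 1/145 - 6/5*(-⅛)*(-80) = 1/145 + (3/20)*(-80) = 1/145 - 12 = -1739/145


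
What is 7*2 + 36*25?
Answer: 914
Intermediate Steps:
7*2 + 36*25 = 14 + 900 = 914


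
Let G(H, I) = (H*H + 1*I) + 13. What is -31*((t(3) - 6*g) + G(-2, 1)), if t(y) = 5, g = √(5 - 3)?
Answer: -713 + 186*√2 ≈ -449.96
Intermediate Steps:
g = √2 ≈ 1.4142
G(H, I) = 13 + I + H² (G(H, I) = (H² + I) + 13 = (I + H²) + 13 = 13 + I + H²)
-31*((t(3) - 6*g) + G(-2, 1)) = -31*((5 - 6*√2) + (13 + 1 + (-2)²)) = -31*((5 - 6*√2) + (13 + 1 + 4)) = -31*((5 - 6*√2) + 18) = -31*(23 - 6*√2) = -713 + 186*√2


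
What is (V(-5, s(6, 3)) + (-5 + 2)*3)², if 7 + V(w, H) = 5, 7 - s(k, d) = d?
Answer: 121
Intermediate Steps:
s(k, d) = 7 - d
V(w, H) = -2 (V(w, H) = -7 + 5 = -2)
(V(-5, s(6, 3)) + (-5 + 2)*3)² = (-2 + (-5 + 2)*3)² = (-2 - 3*3)² = (-2 - 9)² = (-11)² = 121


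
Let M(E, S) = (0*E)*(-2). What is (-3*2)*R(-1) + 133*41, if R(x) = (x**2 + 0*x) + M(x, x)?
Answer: 5447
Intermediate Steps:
M(E, S) = 0 (M(E, S) = 0*(-2) = 0)
R(x) = x**2 (R(x) = (x**2 + 0*x) + 0 = (x**2 + 0) + 0 = x**2 + 0 = x**2)
(-3*2)*R(-1) + 133*41 = -3*2*(-1)**2 + 133*41 = -6*1 + 5453 = -6 + 5453 = 5447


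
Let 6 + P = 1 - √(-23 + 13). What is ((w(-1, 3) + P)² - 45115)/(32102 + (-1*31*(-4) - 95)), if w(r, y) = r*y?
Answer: -45061/32131 + 16*I*√10/32131 ≈ -1.4024 + 0.0015747*I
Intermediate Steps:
P = -5 - I*√10 (P = -6 + (1 - √(-23 + 13)) = -6 + (1 - √(-10)) = -6 + (1 - I*√10) = -5 - I*√10 ≈ -5.0 - 3.1623*I)
((w(-1, 3) + P)² - 45115)/(32102 + (-1*31*(-4) - 95)) = ((-1*3 + (-5 - I*√10))² - 45115)/(32102 + (-1*31*(-4) - 95)) = ((-3 + (-5 - I*√10))² - 45115)/(32102 + (-31*(-4) - 95)) = ((-8 - I*√10)² - 45115)/(32102 + (124 - 95)) = (-45115 + (-8 - I*√10)²)/(32102 + 29) = (-45115 + (-8 - I*√10)²)/32131 = (-45115 + (-8 - I*√10)²)*(1/32131) = -45115/32131 + (-8 - I*√10)²/32131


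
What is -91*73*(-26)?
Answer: 172718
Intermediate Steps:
-91*73*(-26) = -6643*(-26) = 172718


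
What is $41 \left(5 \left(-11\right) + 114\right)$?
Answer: $2419$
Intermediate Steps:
$41 \left(5 \left(-11\right) + 114\right) = 41 \left(-55 + 114\right) = 41 \cdot 59 = 2419$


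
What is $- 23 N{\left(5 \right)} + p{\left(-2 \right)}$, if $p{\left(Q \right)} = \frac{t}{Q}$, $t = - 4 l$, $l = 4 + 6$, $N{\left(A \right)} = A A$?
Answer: $-555$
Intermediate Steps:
$N{\left(A \right)} = A^{2}$
$l = 10$
$t = -40$ ($t = \left(-4\right) 10 = -40$)
$p{\left(Q \right)} = - \frac{40}{Q}$
$- 23 N{\left(5 \right)} + p{\left(-2 \right)} = - 23 \cdot 5^{2} - \frac{40}{-2} = \left(-23\right) 25 - -20 = -575 + 20 = -555$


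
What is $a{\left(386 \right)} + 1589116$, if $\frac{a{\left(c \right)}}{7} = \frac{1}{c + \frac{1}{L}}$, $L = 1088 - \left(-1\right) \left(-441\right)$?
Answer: $\frac{396870601717}{249743} \approx 1.5891 \cdot 10^{6}$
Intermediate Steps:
$L = 647$ ($L = 1088 - 441 = 647$)
$a{\left(c \right)} = \frac{7}{\frac{1}{647} + c}$ ($a{\left(c \right)} = \frac{7}{c + \frac{1}{647}} = \frac{7}{\frac{1}{647} + c}$)
$a{\left(386 \right)} + 1589116 = \frac{4529}{1 + 647 \cdot 386} + 1589116 = \frac{4529}{1 + 249742} + 1589116 = \frac{4529}{249743} + 1589116 = \frac{396870601717}{249743}$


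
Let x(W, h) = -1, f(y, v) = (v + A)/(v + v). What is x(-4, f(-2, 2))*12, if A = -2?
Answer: -12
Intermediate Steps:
f(y, v) = (-2 + v)/(2*v) (f(y, v) = (v - 2)/(v + v) = (-2 + v)/((2*v)) = (-2 + v)*(1/(2*v)) = (-2 + v)/(2*v))
x(-4, f(-2, 2))*12 = -1*12 = -12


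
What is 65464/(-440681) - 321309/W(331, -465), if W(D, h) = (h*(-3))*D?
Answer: -19091382901/22609138705 ≈ -0.84441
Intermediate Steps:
W(D, h) = -3*D*h (W(D, h) = (-3*h)*D = -3*D*h)
65464/(-440681) - 321309/W(331, -465) = 65464/(-440681) - 321309/((-3*331*(-465))) = 65464*(-1/440681) - 321309/461745 = -65464/440681 - 321309*1/461745 = -65464/440681 - 35701/51305 = -19091382901/22609138705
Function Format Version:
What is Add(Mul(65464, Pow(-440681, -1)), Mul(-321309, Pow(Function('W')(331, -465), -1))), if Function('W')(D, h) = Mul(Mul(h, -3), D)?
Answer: Rational(-19091382901, 22609138705) ≈ -0.84441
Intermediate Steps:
Function('W')(D, h) = Mul(-3, D, h) (Function('W')(D, h) = Mul(Mul(-3, h), D) = Mul(-3, D, h))
Add(Mul(65464, Pow(-440681, -1)), Mul(-321309, Pow(Function('W')(331, -465), -1))) = Add(Mul(65464, Pow(-440681, -1)), Mul(-321309, Pow(Mul(-3, 331, -465), -1))) = Add(Mul(65464, Rational(-1, 440681)), Mul(-321309, Pow(461745, -1))) = Add(Rational(-65464, 440681), Mul(-321309, Rational(1, 461745))) = Add(Rational(-65464, 440681), Rational(-35701, 51305)) = Rational(-19091382901, 22609138705)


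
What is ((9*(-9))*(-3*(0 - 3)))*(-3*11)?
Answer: 24057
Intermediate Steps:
((9*(-9))*(-3*(0 - 3)))*(-3*11) = -(-243)*(-3)*(-33) = -81*9*(-33) = -729*(-33) = 24057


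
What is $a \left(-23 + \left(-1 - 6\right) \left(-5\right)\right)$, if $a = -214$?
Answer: $-2568$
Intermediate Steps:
$a \left(-23 + \left(-1 - 6\right) \left(-5\right)\right) = - 214 \left(-23 + \left(-1 - 6\right) \left(-5\right)\right) = - 214 \left(-23 - -35\right) = - 214 \left(-23 + 35\right) = \left(-214\right) 12 = -2568$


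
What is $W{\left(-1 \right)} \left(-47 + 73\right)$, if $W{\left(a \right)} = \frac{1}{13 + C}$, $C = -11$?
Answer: $13$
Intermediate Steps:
$W{\left(a \right)} = \frac{1}{2}$ ($W{\left(a \right)} = \frac{1}{13 - 11} = \frac{1}{2}$)
$W{\left(-1 \right)} \left(-47 + 73\right) = \frac{-47 + 73}{2} = \frac{1}{2} \cdot 26 = 13$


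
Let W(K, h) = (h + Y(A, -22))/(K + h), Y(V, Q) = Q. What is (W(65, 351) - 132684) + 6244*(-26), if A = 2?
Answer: -122731319/416 ≈ -2.9503e+5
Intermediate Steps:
W(K, h) = (-22 + h)/(K + h) (W(K, h) = (h - 22)/(K + h) = (-22 + h)/(K + h))
(W(65, 351) - 132684) + 6244*(-26) = ((-22 + 351)/(65 + 351) - 132684) + 6244*(-26) = (329/416 - 132684) - 162344 = -55196215/416 - 162344 = -122731319/416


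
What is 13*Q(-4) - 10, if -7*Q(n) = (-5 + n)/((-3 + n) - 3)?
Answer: -817/70 ≈ -11.671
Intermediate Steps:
Q(n) = -(-5 + n)/(7*(-6 + n)) (Q(n) = -(-5 + n)/(7*((-3 + n) - 3)) = -(-5 + n)/(7*(-6 + n)))
13*Q(-4) - 10 = 13*((5 - 1*(-4))/(7*(-6 - 4))) - 10 = 13*((⅐)*(5 + 4)/(-10)) - 10 = 13*((⅐)*(-⅒)*9) - 10 = 13*(-9/70) - 10 = -117/70 - 10 = -817/70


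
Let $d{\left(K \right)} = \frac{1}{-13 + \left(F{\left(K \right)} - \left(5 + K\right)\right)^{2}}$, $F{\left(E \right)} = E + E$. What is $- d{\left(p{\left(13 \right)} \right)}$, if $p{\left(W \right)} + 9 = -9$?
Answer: $- \frac{1}{516} \approx -0.001938$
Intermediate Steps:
$F{\left(E \right)} = 2 E$
$p{\left(W \right)} = -18$ ($p{\left(W \right)} = -9 - 9 = -18$)
$d{\left(K \right)} = \frac{1}{-13 + \left(-5 + K\right)^{2}}$ ($d{\left(K \right)} = \frac{1}{-13 + \left(2 K - \left(5 + K\right)\right)^{2}} = \frac{1}{-13 + \left(-5 + K\right)^{2}}$)
$- d{\left(p{\left(13 \right)} \right)} = - \frac{1}{-13 + \left(-5 - 18\right)^{2}} = - \frac{1}{-13 + \left(-23\right)^{2}} = - \frac{1}{-13 + 529} = - \frac{1}{516}$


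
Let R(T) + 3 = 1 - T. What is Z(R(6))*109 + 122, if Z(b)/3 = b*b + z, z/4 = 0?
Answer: 21050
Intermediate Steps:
z = 0 (z = 4*0 = 0)
R(T) = -2 - T (R(T) = -3 + (1 - T) = -2 - T)
Z(b) = 3*b² (Z(b) = 3*(b*b + 0) = 3*(b² + 0) = 3*b²)
Z(R(6))*109 + 122 = (3*(-2 - 1*6)²)*109 + 122 = (3*(-2 - 6)²)*109 + 122 = (3*(-8)²)*109 + 122 = (3*64)*109 + 122 = 192*109 + 122 = 20928 + 122 = 21050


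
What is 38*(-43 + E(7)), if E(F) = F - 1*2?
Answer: -1444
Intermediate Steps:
E(F) = -2 + F (E(F) = F - 2 = -2 + F)
38*(-43 + E(7)) = 38*(-43 + (-2 + 7)) = 38*(-43 + 5) = 38*(-38) = -1444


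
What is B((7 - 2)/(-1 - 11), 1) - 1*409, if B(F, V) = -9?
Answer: -418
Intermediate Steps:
B((7 - 2)/(-1 - 11), 1) - 1*409 = -9 - 1*409 = -9 - 409 = -418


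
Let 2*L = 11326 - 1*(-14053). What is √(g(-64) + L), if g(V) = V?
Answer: √50502/2 ≈ 112.36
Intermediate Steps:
L = 25379/2 (L = (11326 - 1*(-14053))/2 = (11326 + 14053)/2 = (½)*25379 = 25379/2 ≈ 12690.)
√(g(-64) + L) = √(-64 + 25379/2) = √(25251/2) = √50502/2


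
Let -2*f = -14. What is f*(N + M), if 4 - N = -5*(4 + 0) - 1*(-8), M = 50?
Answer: 462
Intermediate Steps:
f = 7 (f = -½*(-14) = 7)
N = 16 (N = 4 - (-5*(4 + 0) - 1*(-8)) = 4 - (-5*4 + 8) = 4 - (-20 + 8) = 4 - 1*(-12) = 4 + 12 = 16)
f*(N + M) = 7*(16 + 50) = 7*66 = 462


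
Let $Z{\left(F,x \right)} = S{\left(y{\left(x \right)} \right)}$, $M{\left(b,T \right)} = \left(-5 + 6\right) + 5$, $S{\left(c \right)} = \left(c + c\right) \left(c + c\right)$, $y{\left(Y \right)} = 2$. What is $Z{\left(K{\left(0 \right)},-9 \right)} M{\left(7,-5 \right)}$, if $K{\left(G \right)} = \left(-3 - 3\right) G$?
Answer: $96$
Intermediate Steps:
$S{\left(c \right)} = 4 c^{2}$ ($S{\left(c \right)} = 2 c 2 c = 4 c^{2}$)
$M{\left(b,T \right)} = 6$ ($M{\left(b,T \right)} = 1 + 5 = 6$)
$K{\left(G \right)} = - 6 G$
$Z{\left(F,x \right)} = 16$ ($Z{\left(F,x \right)} = 4 \cdot 2^{2} = 4 \cdot 4 = 16$)
$Z{\left(K{\left(0 \right)},-9 \right)} M{\left(7,-5 \right)} = 16 \cdot 6 = 96$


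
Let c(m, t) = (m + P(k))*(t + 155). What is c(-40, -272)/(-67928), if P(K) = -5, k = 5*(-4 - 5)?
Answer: -5265/67928 ≈ -0.077509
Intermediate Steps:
k = -45 (k = 5*(-9) = -45)
c(m, t) = (-5 + m)*(155 + t) (c(m, t) = (m - 5)*(t + 155) = (-5 + m)*(155 + t))
c(-40, -272)/(-67928) = (-775 - 5*(-272) + 155*(-40) - 40*(-272))/(-67928) = (-775 + 1360 - 6200 + 10880)*(-1/67928) = 5265*(-1/67928) = -5265/67928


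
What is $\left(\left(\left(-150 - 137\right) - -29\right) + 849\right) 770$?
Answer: $455070$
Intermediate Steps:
$\left(\left(\left(-150 - 137\right) - -29\right) + 849\right) 770 = \left(\left(\left(-150 - 137\right) + 29\right) + 849\right) 770 = \left(\left(-287 + 29\right) + 849\right) 770 = \left(-258 + 849\right) 770 = 591 \cdot 770 = 455070$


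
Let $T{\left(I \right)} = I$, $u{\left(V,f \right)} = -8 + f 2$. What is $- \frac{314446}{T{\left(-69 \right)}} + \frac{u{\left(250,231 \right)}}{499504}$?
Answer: $\frac{78533533055}{17232888} \approx 4557.2$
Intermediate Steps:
$u{\left(V,f \right)} = -8 + 2 f$
$- \frac{314446}{T{\left(-69 \right)}} + \frac{u{\left(250,231 \right)}}{499504} = - \frac{314446}{-69} + \frac{-8 + 2 \cdot 231}{499504} = \left(-314446\right) \left(- \frac{1}{69}\right) + \left(-8 + 462\right) \frac{1}{499504} = \frac{314446}{69} + 454 \cdot \frac{1}{499504} = \frac{314446}{69} + \frac{227}{249752} = \frac{78533533055}{17232888}$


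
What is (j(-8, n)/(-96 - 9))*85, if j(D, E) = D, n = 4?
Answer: 136/21 ≈ 6.4762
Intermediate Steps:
(j(-8, n)/(-96 - 9))*85 = -8/(-96 - 9)*85 = -8/(-105)*85 = -8*(-1/105)*85 = (8/105)*85 = 136/21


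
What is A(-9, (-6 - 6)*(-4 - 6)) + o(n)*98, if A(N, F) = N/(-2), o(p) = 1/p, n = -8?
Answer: -31/4 ≈ -7.7500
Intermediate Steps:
o(p) = 1/p
A(N, F) = -N/2 (A(N, F) = N*(-½) = -N/2)
A(-9, (-6 - 6)*(-4 - 6)) + o(n)*98 = -½*(-9) + 98/(-8) = 9/2 - ⅛*98 = 9/2 - 49/4 = -31/4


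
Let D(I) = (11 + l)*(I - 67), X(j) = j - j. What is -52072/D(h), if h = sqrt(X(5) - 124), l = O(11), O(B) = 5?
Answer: 436103/9226 + 6509*I*sqrt(31)/4613 ≈ 47.269 + 7.8562*I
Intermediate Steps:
X(j) = 0
l = 5
h = 2*I*sqrt(31) (h = sqrt(0 - 124) = sqrt(-124) = 2*I*sqrt(31) ≈ 11.136*I)
D(I) = -1072 + 16*I (D(I) = (11 + 5)*(I - 67) = 16*(-67 + I) = -1072 + 16*I)
-52072/D(h) = -52072/(-1072 + 16*(2*I*sqrt(31))) = -52072/(-1072 + 32*I*sqrt(31))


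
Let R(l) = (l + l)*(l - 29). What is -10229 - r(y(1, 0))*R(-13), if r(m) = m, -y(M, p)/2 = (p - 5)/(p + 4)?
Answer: -12959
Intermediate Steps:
y(M, p) = -2*(-5 + p)/(4 + p) (y(M, p) = -2*(p - 5)/(p + 4) = -2*(-5 + p)/(4 + p))
R(l) = 2*l*(-29 + l) (R(l) = (2*l)*(-29 + l) = 2*l*(-29 + l))
-10229 - r(y(1, 0))*R(-13) = -10229 - 2*(5 - 1*0)/(4 + 0)*2*(-13)*(-29 - 13) = -10229 - 2*(5 + 0)/4*2*(-13)*(-42) = -10229 - 2*(¼)*5*1092 = -10229 - 5*1092/2 = -10229 - 1*2730 = -10229 - 2730 = -12959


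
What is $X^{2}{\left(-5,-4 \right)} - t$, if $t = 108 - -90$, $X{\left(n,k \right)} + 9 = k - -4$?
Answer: $-117$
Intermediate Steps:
$X{\left(n,k \right)} = -5 + k$ ($X{\left(n,k \right)} = -9 + \left(k - -4\right) = -9 + \left(k + 4\right) = -9 + \left(4 + k\right) = -5 + k$)
$t = 198$ ($t = 108 + 90 = 198$)
$X^{2}{\left(-5,-4 \right)} - t = \left(-5 - 4\right)^{2} - 198 = \left(-9\right)^{2} - 198 = 81 - 198 = -117$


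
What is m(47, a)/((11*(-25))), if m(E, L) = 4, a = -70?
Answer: -4/275 ≈ -0.014545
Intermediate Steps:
m(47, a)/((11*(-25))) = 4/((11*(-25))) = 4/(-275) = 4*(-1/275) = -4/275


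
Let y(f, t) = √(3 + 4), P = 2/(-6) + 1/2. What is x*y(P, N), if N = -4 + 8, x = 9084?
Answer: 9084*√7 ≈ 24034.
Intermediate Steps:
N = 4
P = ⅙ (P = 2*(-⅙) + 1*(½) = -⅓ + ½ = ⅙ ≈ 0.16667)
y(f, t) = √7
x*y(P, N) = 9084*√7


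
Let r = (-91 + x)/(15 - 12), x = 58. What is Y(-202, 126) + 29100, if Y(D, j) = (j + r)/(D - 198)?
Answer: 2327977/80 ≈ 29100.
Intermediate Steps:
r = -11 (r = (-91 + 58)/(15 - 12) = -33/3 = -33*⅓ = -11)
Y(D, j) = (-11 + j)/(-198 + D) (Y(D, j) = (j - 11)/(D - 198) = (-11 + j)/(-198 + D))
Y(-202, 126) + 29100 = (-11 + 126)/(-198 - 202) + 29100 = 115/(-400) + 29100 = -1/400*115 + 29100 = -23/80 + 29100 = 2327977/80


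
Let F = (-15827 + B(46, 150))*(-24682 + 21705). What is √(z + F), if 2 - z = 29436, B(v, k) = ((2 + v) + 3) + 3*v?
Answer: 2*√11631223 ≈ 6820.9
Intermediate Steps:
B(v, k) = 5 + 4*v (B(v, k) = (5 + v) + 3*v = 5 + 4*v)
z = -29434 (z = 2 - 1*29436 = 2 - 29436 = -29434)
F = 46554326 (F = (-15827 + (5 + 4*46))*(-24682 + 21705) = (-15827 + (5 + 184))*(-2977) = (-15827 + 189)*(-2977) = -15638*(-2977) = 46554326)
√(z + F) = √(-29434 + 46554326) = √46524892 = 2*√11631223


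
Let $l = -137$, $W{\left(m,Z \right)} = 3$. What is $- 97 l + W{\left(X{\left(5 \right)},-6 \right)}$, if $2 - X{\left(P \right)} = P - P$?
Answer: $13292$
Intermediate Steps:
$X{\left(P \right)} = 2$ ($X{\left(P \right)} = 2 - \left(P - P\right) = 2 - 0 = 2 + 0 = 2$)
$- 97 l + W{\left(X{\left(5 \right)},-6 \right)} = \left(-97\right) \left(-137\right) + 3 = 13289 + 3 = 13292$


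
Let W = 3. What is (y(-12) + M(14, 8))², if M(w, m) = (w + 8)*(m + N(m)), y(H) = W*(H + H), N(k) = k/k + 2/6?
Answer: 160000/9 ≈ 17778.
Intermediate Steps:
N(k) = 4/3 (N(k) = 1 + 2*(⅙) = 1 + ⅓ = 4/3)
y(H) = 6*H (y(H) = 3*(H + H) = 3*(2*H) = 6*H)
M(w, m) = (8 + w)*(4/3 + m) (M(w, m) = (w + 8)*(m + 4/3) = (8 + w)*(4/3 + m))
(y(-12) + M(14, 8))² = (6*(-12) + (32/3 + 8*8 + (4/3)*14 + 8*14))² = (-72 + (32/3 + 64 + 56/3 + 112))² = (-72 + 616/3)² = (400/3)² = 160000/9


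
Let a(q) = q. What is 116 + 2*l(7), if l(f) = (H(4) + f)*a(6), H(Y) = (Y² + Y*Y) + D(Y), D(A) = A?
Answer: 632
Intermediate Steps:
H(Y) = Y + 2*Y² (H(Y) = (Y² + Y*Y) + Y = (Y² + Y²) + Y = 2*Y² + Y = Y + 2*Y²)
l(f) = 216 + 6*f (l(f) = (4*(1 + 2*4) + f)*6 = (4*(1 + 8) + f)*6 = (4*9 + f)*6 = (36 + f)*6 = 216 + 6*f)
116 + 2*l(7) = 116 + 2*(216 + 6*7) = 116 + 2*(216 + 42) = 116 + 2*258 = 116 + 516 = 632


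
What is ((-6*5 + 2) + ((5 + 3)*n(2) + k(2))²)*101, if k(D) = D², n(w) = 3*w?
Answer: 270276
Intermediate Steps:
((-6*5 + 2) + ((5 + 3)*n(2) + k(2))²)*101 = ((-6*5 + 2) + ((5 + 3)*(3*2) + 2²)²)*101 = ((-30 + 2) + (8*6 + 4)²)*101 = (-28 + (48 + 4)²)*101 = (-28 + 52²)*101 = (-28 + 2704)*101 = 2676*101 = 270276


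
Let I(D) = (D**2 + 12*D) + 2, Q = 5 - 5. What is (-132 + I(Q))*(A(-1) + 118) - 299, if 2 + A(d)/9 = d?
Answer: -12129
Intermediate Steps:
Q = 0
A(d) = -18 + 9*d
I(D) = 2 + D**2 + 12*D
(-132 + I(Q))*(A(-1) + 118) - 299 = (-132 + (2 + 0**2 + 12*0))*((-18 + 9*(-1)) + 118) - 299 = (-132 + (2 + 0 + 0))*((-18 - 9) + 118) - 299 = (-132 + 2)*(-27 + 118) - 299 = -130*91 - 299 = -11830 - 299 = -12129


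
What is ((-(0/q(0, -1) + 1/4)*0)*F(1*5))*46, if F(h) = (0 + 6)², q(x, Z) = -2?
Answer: 0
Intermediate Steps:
F(h) = 36 (F(h) = 6² = 36)
((-(0/q(0, -1) + 1/4)*0)*F(1*5))*46 = ((-(0/(-2) + 1/4)*0)*36)*46 = ((-(0*(-½) + 1*(¼))*0)*36)*46 = ((-(0 + ¼)*0)*36)*46 = ((-1*¼*0)*36)*46 = (-¼*0*36)*46 = (0*36)*46 = 0*46 = 0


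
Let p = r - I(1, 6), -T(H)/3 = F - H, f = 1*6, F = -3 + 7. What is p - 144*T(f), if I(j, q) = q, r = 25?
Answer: -845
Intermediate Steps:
F = 4
f = 6
T(H) = -12 + 3*H (T(H) = -3*(4 - H) = -12 + 3*H)
p = 19 (p = 25 - 1*6 = 25 - 6 = 19)
p - 144*T(f) = 19 - 144*(-12 + 3*6) = 19 - 144*(-12 + 18) = 19 - 144*6 = 19 - 864 = -845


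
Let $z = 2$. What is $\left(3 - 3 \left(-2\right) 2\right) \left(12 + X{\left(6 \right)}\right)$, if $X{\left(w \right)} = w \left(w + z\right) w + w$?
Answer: $4590$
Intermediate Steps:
$X{\left(w \right)} = w + w^{2} \left(2 + w\right)$ ($X{\left(w \right)} = w \left(w + 2\right) w + w = w \left(2 + w\right) w + w = w^{2} \left(2 + w\right) + w = w + w^{2} \left(2 + w\right)$)
$\left(3 - 3 \left(-2\right) 2\right) \left(12 + X{\left(6 \right)}\right) = \left(3 - 3 \left(-2\right) 2\right) \left(12 + 6 \left(1 + 6^{2} + 2 \cdot 6\right)\right) = \left(3 - \left(-6\right) 2\right) \left(12 + 6 \left(1 + 36 + 12\right)\right) = \left(3 - -12\right) \left(12 + 6 \cdot 49\right) = \left(3 + 12\right) \left(12 + 294\right) = 15 \cdot 306 = 4590$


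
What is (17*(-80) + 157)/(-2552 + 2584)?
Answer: -1203/32 ≈ -37.594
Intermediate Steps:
(17*(-80) + 157)/(-2552 + 2584) = (-1360 + 157)/32 = -1203*1/32 = -1203/32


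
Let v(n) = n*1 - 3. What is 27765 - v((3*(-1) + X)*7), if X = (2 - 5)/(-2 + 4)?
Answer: 55599/2 ≈ 27800.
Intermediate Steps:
X = -3/2 ≈ -1.5000
v(n) = -3 + n (v(n) = n - 3 = -3 + n)
27765 - v((3*(-1) + X)*7) = 27765 - (-3 + (3*(-1) - 3/2)*7) = 27765 - (-3 + (-3 - 3/2)*7) = 27765 - (-3 - 9/2*7) = 27765 - (-3 - 63/2) = 27765 - 1*(-69/2) = 27765 + 69/2 = 55599/2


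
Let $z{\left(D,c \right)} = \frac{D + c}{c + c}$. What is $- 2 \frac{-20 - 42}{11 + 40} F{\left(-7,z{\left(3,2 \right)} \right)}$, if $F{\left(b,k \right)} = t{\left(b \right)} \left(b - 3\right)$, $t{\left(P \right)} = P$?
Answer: $\frac{8680}{51} \approx 170.2$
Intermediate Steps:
$z{\left(D,c \right)} = \frac{D + c}{2 c}$
$F{\left(b,k \right)} = b \left(-3 + b\right)$ ($F{\left(b,k \right)} = b \left(b - 3\right) = b \left(-3 + b\right)$)
$- 2 \frac{-20 - 42}{11 + 40} F{\left(-7,z{\left(3,2 \right)} \right)} = - 2 \frac{-20 - 42}{11 + 40} \left(- 7 \left(-3 - 7\right)\right) = - 2 \left(- \frac{62}{51}\right) \left(\left(-7\right) \left(-10\right)\right) = - 2 \left(\left(-62\right) \frac{1}{51}\right) 70 = \left(-2\right) \left(- \frac{62}{51}\right) 70 = \frac{124}{51} \cdot 70 = \frac{8680}{51}$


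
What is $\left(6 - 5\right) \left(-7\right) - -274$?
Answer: $267$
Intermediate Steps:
$\left(6 - 5\right) \left(-7\right) - -274 = 1 \left(-7\right) + 274 = -7 + 274 = 267$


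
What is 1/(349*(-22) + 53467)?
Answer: 1/45789 ≈ 2.1839e-5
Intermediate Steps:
1/(349*(-22) + 53467) = 1/(-7678 + 53467) = 1/45789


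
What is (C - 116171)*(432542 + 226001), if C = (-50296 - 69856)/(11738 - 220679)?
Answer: -15984659322686137/208941 ≈ -7.6503e+10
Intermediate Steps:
C = 120152/208941 (C = -120152/(-208941) = -120152*(-1/208941) = 120152/208941 ≈ 0.57505)
(C - 116171)*(432542 + 226001) = (120152/208941 - 116171)*(432542 + 226001) = -24272764759/208941*658543 = -15984659322686137/208941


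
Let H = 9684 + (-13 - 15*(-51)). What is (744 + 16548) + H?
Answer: 27728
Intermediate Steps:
H = 10436 (H = 9684 + (-13 + 765) = 9684 + 752 = 10436)
(744 + 16548) + H = (744 + 16548) + 10436 = 17292 + 10436 = 27728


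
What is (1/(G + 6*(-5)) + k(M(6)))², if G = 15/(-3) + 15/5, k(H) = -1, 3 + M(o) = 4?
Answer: 1089/1024 ≈ 1.0635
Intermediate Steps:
M(o) = 1 (M(o) = -3 + 4 = 1)
G = -2 (G = 15*(-⅓) + 15*(⅕) = -5 + 3 = -2)
(1/(G + 6*(-5)) + k(M(6)))² = (1/(-2 + 6*(-5)) - 1)² = (1/(-2 - 30) - 1)² = (1/(-32) - 1)² = (-1/32 - 1)² = (-33/32)² = 1089/1024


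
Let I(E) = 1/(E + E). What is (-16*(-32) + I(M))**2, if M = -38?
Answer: 1514065921/5776 ≈ 2.6213e+5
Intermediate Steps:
I(E) = 1/(2*E)
(-16*(-32) + I(M))**2 = (-16*(-32) + (1/2)/(-38))**2 = (512 + (1/2)*(-1/38))**2 = (512 - 1/76)**2 = (38911/76)**2 = 1514065921/5776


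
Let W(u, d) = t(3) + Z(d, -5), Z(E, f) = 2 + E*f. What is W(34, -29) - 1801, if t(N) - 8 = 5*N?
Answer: -1631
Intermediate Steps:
t(N) = 8 + 5*N
W(u, d) = 25 - 5*d (W(u, d) = (8 + 5*3) + (2 + d*(-5)) = (8 + 15) + (2 - 5*d) = 23 + (2 - 5*d) = 25 - 5*d)
W(34, -29) - 1801 = (25 - 5*(-29)) - 1801 = (25 + 145) - 1801 = 170 - 1801 = -1631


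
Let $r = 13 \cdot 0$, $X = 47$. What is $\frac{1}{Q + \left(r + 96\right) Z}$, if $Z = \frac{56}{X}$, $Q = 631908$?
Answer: $\frac{47}{29705052} \approx 1.5822 \cdot 10^{-6}$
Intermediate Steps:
$Z = \frac{56}{47} \approx 1.1915$
$r = 0$
$\frac{1}{Q + \left(r + 96\right) Z} = \frac{1}{631908 + \left(0 + 96\right) \frac{56}{47}} = \frac{1}{631908 + 96 \cdot \frac{56}{47}} = \frac{1}{631908 + \frac{5376}{47}} = \frac{1}{\frac{29705052}{47}} = \frac{47}{29705052}$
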